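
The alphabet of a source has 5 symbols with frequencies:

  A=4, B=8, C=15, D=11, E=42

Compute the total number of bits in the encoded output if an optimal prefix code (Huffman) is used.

Greedily combine the two least-frequent nodes:
A(4) + B(8) → 12
D(11) + 12 → 23
C(15) + 23 → 38
38 + E(42) → 80
Total encoded bits = sum of merged weights = 12 + 23 + 38 + 80 = 153.

153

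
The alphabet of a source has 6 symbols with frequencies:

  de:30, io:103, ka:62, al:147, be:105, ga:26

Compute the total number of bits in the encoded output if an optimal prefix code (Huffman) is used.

1120

Greedily combine the two least-frequent nodes:
ga(26) + de(30) → 56
56 + ka(62) → 118
io(103) + be(105) → 208
118 + al(147) → 265
208 + 265 → 473
Each symbol's bit-cost is frequency × depth; summing gives 1120 bits (equivalently 56 + 118 + 208 + 265 + 473).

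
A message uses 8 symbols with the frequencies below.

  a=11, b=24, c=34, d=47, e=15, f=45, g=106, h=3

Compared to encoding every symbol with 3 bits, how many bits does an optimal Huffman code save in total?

Fixed-length: 3 bits × 285 symbols = 855 bits.
Huffman merges:
h(3) + a(11) → 14
14 + e(15) → 29
b(24) + 29 → 53
c(34) + f(45) → 79
d(47) + 53 → 100
79 + 100 → 179
g(106) + 179 → 285
Huffman total = 14 + 29 + 53 + 79 + 100 + 179 + 285 = 739 bits.
Saving = 855 − 739 = 116 bits.

116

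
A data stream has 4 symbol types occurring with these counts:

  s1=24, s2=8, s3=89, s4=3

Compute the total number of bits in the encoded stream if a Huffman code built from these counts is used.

Build the Huffman tree bottom-up:
s4(3) + s2(8) → 11
11 + s1(24) → 35
35 + s3(89) → 124
Each symbol's bit-cost is frequency × depth; summing gives 170 bits (equivalently 11 + 35 + 124).

170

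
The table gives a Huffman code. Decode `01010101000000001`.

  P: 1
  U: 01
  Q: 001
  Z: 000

UUUUZZQ

Read left to right; each codeword is recognised as soon as it completes (prefix code):
  01→U | 01→U | 01→U | 01→U | 000→Z | 000→Z | 001→Q
Decoded message: UUUUZZQ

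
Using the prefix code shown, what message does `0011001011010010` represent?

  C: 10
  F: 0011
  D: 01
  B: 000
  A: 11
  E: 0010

Read left to right; each codeword is recognised as soon as it completes (prefix code):
  0011→F | 0010→E | 11→A | 01→D | 0010→E
Decoded message: FEADE

FEADE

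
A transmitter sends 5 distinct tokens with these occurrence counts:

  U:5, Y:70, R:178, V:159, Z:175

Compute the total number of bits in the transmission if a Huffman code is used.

1249

Build the Huffman tree bottom-up:
combine U(5), Y(70) → 75
combine 75, V(159) → 234
combine Z(175), R(178) → 353
combine 234, 353 → 587
The encoded length is the sum of every internal node's weight: 75 + 234 + 353 + 587 = 1249 bits.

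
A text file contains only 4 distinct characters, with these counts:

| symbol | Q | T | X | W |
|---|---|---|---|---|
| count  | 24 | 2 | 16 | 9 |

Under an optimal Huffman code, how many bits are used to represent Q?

Repeatedly merge the two smallest:
combine T(2), W(9) → 11
combine 11, X(16) → 27
combine Q(24), 27 → 51
Q is merged only at the final step, so code length = 1.

1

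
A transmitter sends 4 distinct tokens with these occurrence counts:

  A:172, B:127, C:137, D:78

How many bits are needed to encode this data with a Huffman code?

Greedily combine the two least-frequent nodes:
D(78) + B(127) → 205
C(137) + A(172) → 309
205 + 309 → 514
Each symbol's bit-cost is frequency × depth; summing gives 1028 bits (equivalently 205 + 309 + 514).

1028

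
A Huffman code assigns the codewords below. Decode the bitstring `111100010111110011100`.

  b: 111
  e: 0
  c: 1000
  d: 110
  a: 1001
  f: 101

bcfbade

Read left to right; each codeword is recognised as soon as it completes (prefix code):
  111→b | 1000→c | 101→f | 111→b | 1001→a | 110→d | 0→e
Decoded message: bcfbade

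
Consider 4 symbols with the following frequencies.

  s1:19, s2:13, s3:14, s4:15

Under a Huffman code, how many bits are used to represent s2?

Repeatedly merge the two smallest:
combine s2(13), s3(14) → 27
combine s4(15), s1(19) → 34
combine 27, 34 → 61
s2 sits 2 levels below the root, so its codeword is 2 bits.

2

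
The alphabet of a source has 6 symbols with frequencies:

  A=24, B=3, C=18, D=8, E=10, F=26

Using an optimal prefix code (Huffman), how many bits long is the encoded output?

210

Build the Huffman tree bottom-up:
B(3) + D(8) → 11
E(10) + 11 → 21
C(18) + 21 → 39
A(24) + F(26) → 50
39 + 50 → 89
Total encoded bits = sum of merged weights = 11 + 21 + 39 + 50 + 89 = 210.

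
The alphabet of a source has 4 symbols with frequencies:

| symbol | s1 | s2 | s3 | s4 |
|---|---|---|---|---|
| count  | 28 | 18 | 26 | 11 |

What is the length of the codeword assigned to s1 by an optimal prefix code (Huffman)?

Huffman merges, smallest pair first:
s4(11) + s2(18) → 29
s3(26) + s1(28) → 54
29 + 54 → 83
s1's leaf is at depth 2, giving a 2-bit codeword.

2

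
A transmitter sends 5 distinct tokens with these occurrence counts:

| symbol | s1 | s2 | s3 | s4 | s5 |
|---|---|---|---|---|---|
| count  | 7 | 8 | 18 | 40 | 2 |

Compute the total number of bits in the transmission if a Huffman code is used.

Greedily combine the two least-frequent nodes:
s5(2) + s1(7) → 9
s2(8) + 9 → 17
17 + s3(18) → 35
35 + s4(40) → 75
Each symbol's bit-cost is frequency × depth; summing gives 136 bits (equivalently 9 + 17 + 35 + 75).

136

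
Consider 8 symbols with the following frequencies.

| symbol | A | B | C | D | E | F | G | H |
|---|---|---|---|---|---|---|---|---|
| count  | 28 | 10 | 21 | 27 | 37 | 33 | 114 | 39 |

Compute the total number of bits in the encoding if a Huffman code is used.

844

Greedily combine the two least-frequent nodes:
B(10) + C(21) → 31
D(27) + A(28) → 55
31 + F(33) → 64
E(37) + H(39) → 76
55 + 64 → 119
76 + G(114) → 190
119 + 190 → 309
Total encoded bits = sum of merged weights = 31 + 55 + 64 + 76 + 119 + 190 + 309 = 844.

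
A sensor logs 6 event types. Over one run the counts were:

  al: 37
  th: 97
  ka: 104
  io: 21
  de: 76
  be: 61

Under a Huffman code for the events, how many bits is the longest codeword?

Merge the two lowest-weight nodes at each step:
merge io(21) and al(37): 58
merge 58 and be(61): 119
merge de(76) and th(97): 173
merge ka(104) and 119: 223
merge 173 and 223: 396
Maximum depth reached is 4.

4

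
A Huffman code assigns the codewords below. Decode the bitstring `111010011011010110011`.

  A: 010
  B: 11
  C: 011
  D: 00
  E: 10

Read left to right; each codeword is recognised as soon as it completes (prefix code):
  11→B | 10→E | 10→E | 011→C | 011→C | 010→A | 11→B | 00→D | 11→B
Decoded message: BEECCABDB

BEECCABDB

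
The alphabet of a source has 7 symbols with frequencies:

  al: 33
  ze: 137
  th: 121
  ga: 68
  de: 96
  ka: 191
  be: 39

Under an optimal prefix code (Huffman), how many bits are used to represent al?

4

Build the tree from the bottom:
combine al(33), be(39) → 72
combine ga(68), 72 → 140
combine de(96), th(121) → 217
combine ze(137), 140 → 277
combine ka(191), 217 → 408
combine 277, 408 → 685
al sits 4 levels below the root, so its codeword is 4 bits.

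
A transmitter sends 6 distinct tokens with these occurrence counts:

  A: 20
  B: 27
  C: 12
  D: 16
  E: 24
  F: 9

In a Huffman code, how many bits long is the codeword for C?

3

Huffman merges, smallest pair first:
F(9) + C(12) → 21
D(16) + A(20) → 36
21 + E(24) → 45
B(27) + 36 → 63
45 + 63 → 108
C sits 3 levels below the root, so its codeword is 3 bits.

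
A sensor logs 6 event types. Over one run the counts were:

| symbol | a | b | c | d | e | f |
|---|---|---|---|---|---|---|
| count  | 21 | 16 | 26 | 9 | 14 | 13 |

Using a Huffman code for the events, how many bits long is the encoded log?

Build the Huffman tree bottom-up:
merge d(9) and f(13): 22
merge e(14) and b(16): 30
merge a(21) and 22: 43
merge c(26) and 30: 56
merge 43 and 56: 99
Each symbol's bit-cost is frequency × depth; summing gives 250 bits (equivalently 22 + 30 + 43 + 56 + 99).

250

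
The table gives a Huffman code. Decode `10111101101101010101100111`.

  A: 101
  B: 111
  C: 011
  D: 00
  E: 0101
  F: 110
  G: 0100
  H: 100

ABCCEEHB

Read left to right; each codeword is recognised as soon as it completes (prefix code):
  101→A | 111→B | 011→C | 011→C | 0101→E | 0101→E | 100→H | 111→B
Decoded message: ABCCEEHB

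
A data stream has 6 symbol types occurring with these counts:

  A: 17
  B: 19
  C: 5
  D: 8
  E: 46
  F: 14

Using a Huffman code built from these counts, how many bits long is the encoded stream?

248

Build the Huffman tree bottom-up:
merge C(5) and D(8): 13
merge 13 and F(14): 27
merge A(17) and B(19): 36
merge 27 and 36: 63
merge E(46) and 63: 109
Each symbol's bit-cost is frequency × depth; summing gives 248 bits (equivalently 13 + 27 + 36 + 63 + 109).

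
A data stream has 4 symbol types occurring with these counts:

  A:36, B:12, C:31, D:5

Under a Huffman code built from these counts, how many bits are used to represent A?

Build the tree from the bottom:
D(5) + B(12) → 17
17 + C(31) → 48
A(36) + 48 → 84
A is merged only at the final step, so code length = 1.

1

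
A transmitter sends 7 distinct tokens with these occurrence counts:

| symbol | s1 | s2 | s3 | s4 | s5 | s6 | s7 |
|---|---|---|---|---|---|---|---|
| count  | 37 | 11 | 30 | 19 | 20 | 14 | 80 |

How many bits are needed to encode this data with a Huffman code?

Merge the two smallest weights repeatedly:
combine s2(11), s6(14) → 25
combine s4(19), s5(20) → 39
combine 25, s3(30) → 55
combine s1(37), 39 → 76
combine 55, 76 → 131
combine s7(80), 131 → 211
Each symbol's bit-cost is frequency × depth; summing gives 537 bits (equivalently 25 + 39 + 55 + 76 + 131 + 211).

537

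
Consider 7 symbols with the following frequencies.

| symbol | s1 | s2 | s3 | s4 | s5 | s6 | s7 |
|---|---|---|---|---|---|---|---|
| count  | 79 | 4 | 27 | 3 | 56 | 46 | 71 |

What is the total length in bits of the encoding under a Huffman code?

693

Build the Huffman tree bottom-up:
combine s4(3), s2(4) → 7
combine 7, s3(27) → 34
combine 34, s6(46) → 80
combine s5(56), s7(71) → 127
combine s1(79), 80 → 159
combine 127, 159 → 286
Each symbol's bit-cost is frequency × depth; summing gives 693 bits (equivalently 7 + 34 + 80 + 127 + 159 + 286).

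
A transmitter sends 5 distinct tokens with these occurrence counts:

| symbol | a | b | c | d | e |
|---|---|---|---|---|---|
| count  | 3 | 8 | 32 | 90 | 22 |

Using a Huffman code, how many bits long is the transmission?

264

Merge the two smallest weights repeatedly:
combine a(3), b(8) → 11
combine 11, e(22) → 33
combine c(32), 33 → 65
combine 65, d(90) → 155
Each symbol's bit-cost is frequency × depth; summing gives 264 bits (equivalently 11 + 33 + 65 + 155).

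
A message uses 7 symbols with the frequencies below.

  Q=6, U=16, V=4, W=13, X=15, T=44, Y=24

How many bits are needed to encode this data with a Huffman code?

308

Merge the two smallest weights repeatedly:
merge V(4) and Q(6): 10
merge 10 and W(13): 23
merge X(15) and U(16): 31
merge 23 and Y(24): 47
merge 31 and T(44): 75
merge 47 and 75: 122
The encoded length is the sum of every internal node's weight: 10 + 23 + 31 + 47 + 75 + 122 = 308 bits.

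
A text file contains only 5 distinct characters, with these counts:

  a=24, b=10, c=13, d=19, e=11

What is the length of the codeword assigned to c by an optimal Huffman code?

Repeatedly merge the two smallest:
combine b(10), e(11) → 21
combine c(13), d(19) → 32
combine 21, a(24) → 45
combine 32, 45 → 77
c sits 2 levels below the root, so its codeword is 2 bits.

2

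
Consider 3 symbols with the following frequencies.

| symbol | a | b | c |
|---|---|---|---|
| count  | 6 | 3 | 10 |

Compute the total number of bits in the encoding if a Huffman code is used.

Build the Huffman tree bottom-up:
b(3) + a(6) → 9
9 + c(10) → 19
The encoded length is the sum of every internal node's weight: 9 + 19 = 28 bits.

28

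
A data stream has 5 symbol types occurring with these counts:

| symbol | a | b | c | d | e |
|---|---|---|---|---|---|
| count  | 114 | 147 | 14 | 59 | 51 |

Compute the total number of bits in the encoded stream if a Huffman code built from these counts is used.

812

Greedily combine the two least-frequent nodes:
merge c(14) and e(51): 65
merge d(59) and 65: 124
merge a(114) and 124: 238
merge b(147) and 238: 385
The encoded length is the sum of every internal node's weight: 65 + 124 + 238 + 385 = 812 bits.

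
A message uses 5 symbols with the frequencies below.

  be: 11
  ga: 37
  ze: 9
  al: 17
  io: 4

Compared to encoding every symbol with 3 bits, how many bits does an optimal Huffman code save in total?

78

Fixed-length: 3 bits × 78 symbols = 234 bits.
Huffman merges:
combine io(4), ze(9) → 13
combine be(11), 13 → 24
combine al(17), 24 → 41
combine ga(37), 41 → 78
Huffman total = 13 + 24 + 41 + 78 = 156 bits.
Saving = 234 − 156 = 78 bits.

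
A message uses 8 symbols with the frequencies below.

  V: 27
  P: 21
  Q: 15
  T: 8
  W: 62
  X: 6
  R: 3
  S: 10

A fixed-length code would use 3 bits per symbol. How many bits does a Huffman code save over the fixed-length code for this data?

73

Fixed-length: 3 bits × 152 symbols = 456 bits.
Huffman merges:
combine R(3), X(6) → 9
combine T(8), 9 → 17
combine S(10), Q(15) → 25
combine 17, P(21) → 38
combine 25, V(27) → 52
combine 38, 52 → 90
combine W(62), 90 → 152
Huffman total = 9 + 17 + 25 + 38 + 52 + 90 + 152 = 383 bits.
Saving = 456 − 383 = 73 bits.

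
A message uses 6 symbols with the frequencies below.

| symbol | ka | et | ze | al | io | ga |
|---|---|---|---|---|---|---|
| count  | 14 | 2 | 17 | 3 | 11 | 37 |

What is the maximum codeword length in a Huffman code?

Merge the two lowest-weight nodes at each step:
merge et(2) and al(3): 5
merge 5 and io(11): 16
merge ka(14) and 16: 30
merge ze(17) and 30: 47
merge ga(37) and 47: 84
The rarest symbols sit at the bottom; the longest codeword is 5 bits.

5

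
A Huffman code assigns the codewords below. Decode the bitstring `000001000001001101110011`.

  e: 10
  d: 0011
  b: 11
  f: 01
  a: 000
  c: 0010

Read left to right; each codeword is recognised as soon as it completes (prefix code):
  000→a | 0010→c | 000→a | 01→f | 0011→d | 01→f | 11→b | 0011→d
Decoded message: acafdfbd

acafdfbd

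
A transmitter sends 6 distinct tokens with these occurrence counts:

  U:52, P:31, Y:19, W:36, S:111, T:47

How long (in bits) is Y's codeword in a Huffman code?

Huffman merges, smallest pair first:
Y(19) + P(31) → 50
W(36) + T(47) → 83
50 + U(52) → 102
83 + 102 → 185
S(111) + 185 → 296
Y's leaf is at depth 4, giving a 4-bit codeword.

4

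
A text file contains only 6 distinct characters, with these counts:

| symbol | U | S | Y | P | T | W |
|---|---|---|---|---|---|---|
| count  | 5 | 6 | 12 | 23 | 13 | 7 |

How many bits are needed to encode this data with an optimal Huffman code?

161

Merge the two smallest weights repeatedly:
combine U(5), S(6) → 11
combine W(7), 11 → 18
combine Y(12), T(13) → 25
combine 18, P(23) → 41
combine 25, 41 → 66
Total encoded bits = sum of merged weights = 11 + 18 + 25 + 41 + 66 = 161.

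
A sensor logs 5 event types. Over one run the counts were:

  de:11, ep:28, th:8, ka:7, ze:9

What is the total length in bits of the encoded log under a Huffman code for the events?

133

Build the Huffman tree bottom-up:
combine ka(7), th(8) → 15
combine ze(9), de(11) → 20
combine 15, 20 → 35
combine ep(28), 35 → 63
Total encoded bits = sum of merged weights = 15 + 20 + 35 + 63 = 133.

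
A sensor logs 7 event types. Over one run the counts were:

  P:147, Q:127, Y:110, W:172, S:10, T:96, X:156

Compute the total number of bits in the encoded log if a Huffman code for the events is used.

Merge the two smallest weights repeatedly:
combine S(10), T(96) → 106
combine 106, Y(110) → 216
combine Q(127), P(147) → 274
combine X(156), W(172) → 328
combine 216, 274 → 490
combine 328, 490 → 818
Total encoded bits = sum of merged weights = 106 + 216 + 274 + 328 + 490 + 818 = 2232.

2232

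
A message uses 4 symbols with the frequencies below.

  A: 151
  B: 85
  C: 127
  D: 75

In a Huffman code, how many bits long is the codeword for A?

Repeatedly merge the two smallest:
combine D(75), B(85) → 160
combine C(127), A(151) → 278
combine 160, 278 → 438
A's leaf is at depth 2, giving a 2-bit codeword.

2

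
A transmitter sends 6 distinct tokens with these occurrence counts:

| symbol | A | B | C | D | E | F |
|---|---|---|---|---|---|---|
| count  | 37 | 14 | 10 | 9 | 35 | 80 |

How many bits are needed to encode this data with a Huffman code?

Merge the two smallest weights repeatedly:
combine D(9), C(10) → 19
combine B(14), 19 → 33
combine 33, E(35) → 68
combine A(37), 68 → 105
combine F(80), 105 → 185
The encoded length is the sum of every internal node's weight: 19 + 33 + 68 + 105 + 185 = 410 bits.

410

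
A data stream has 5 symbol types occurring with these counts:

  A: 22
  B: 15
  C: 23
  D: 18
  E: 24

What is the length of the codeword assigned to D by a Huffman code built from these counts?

3

Huffman merges, smallest pair first:
combine B(15), D(18) → 33
combine A(22), C(23) → 45
combine E(24), 33 → 57
combine 45, 57 → 102
D's leaf is at depth 3, giving a 3-bit codeword.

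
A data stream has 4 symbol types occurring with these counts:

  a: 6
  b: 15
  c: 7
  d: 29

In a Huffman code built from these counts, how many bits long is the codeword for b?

Huffman merges, smallest pair first:
a(6) + c(7) → 13
13 + b(15) → 28
28 + d(29) → 57
b sits 2 levels below the root, so its codeword is 2 bits.

2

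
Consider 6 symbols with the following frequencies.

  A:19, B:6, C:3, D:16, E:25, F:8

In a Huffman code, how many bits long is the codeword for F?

3

Repeatedly merge the two smallest:
C(3) + B(6) → 9
F(8) + 9 → 17
D(16) + 17 → 33
A(19) + E(25) → 44
33 + 44 → 77
The subtree containing F is merged 3 times, so code length = 3.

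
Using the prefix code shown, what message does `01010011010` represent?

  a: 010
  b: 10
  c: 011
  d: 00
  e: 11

abca

Read left to right; each codeword is recognised as soon as it completes (prefix code):
  010→a | 10→b | 011→c | 010→a
Decoded message: abca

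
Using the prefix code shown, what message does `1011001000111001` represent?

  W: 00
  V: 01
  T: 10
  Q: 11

TQWTWQTV

Read left to right; each codeword is recognised as soon as it completes (prefix code):
  10→T | 11→Q | 00→W | 10→T | 00→W | 11→Q | 10→T | 01→V
Decoded message: TQWTWQTV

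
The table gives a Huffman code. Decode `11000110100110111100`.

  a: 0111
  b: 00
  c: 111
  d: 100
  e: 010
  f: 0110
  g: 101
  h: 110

hbhdhcd

Read left to right; each codeword is recognised as soon as it completes (prefix code):
  110→h | 00→b | 110→h | 100→d | 110→h | 111→c | 100→d
Decoded message: hbhdhcd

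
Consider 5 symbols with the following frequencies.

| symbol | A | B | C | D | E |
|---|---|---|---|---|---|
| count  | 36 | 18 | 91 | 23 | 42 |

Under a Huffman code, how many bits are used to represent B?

4

Repeatedly merge the two smallest:
B(18) + D(23) → 41
A(36) + 41 → 77
E(42) + 77 → 119
C(91) + 119 → 210
B's leaf is at depth 4, giving a 4-bit codeword.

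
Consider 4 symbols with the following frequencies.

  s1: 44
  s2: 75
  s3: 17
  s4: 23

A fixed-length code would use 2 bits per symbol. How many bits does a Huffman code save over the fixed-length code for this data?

35

Fixed-length: 2 bits × 159 symbols = 318 bits.
Huffman merges:
s3(17) + s4(23) → 40
40 + s1(44) → 84
s2(75) + 84 → 159
Huffman total = 40 + 84 + 159 = 283 bits.
Saving = 318 − 283 = 35 bits.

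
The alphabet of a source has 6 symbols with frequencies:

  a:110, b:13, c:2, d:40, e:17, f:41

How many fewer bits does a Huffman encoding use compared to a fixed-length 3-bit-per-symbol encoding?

214

Fixed-length: 3 bits × 223 symbols = 669 bits.
Huffman merges:
c(2) + b(13) → 15
15 + e(17) → 32
32 + d(40) → 72
f(41) + 72 → 113
a(110) + 113 → 223
Huffman total = 15 + 32 + 72 + 113 + 223 = 455 bits.
Saving = 669 − 455 = 214 bits.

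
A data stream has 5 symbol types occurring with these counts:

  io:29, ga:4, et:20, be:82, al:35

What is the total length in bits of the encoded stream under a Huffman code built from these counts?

Build the Huffman tree bottom-up:
combine ga(4), et(20) → 24
combine 24, io(29) → 53
combine al(35), 53 → 88
combine be(82), 88 → 170
Total encoded bits = sum of merged weights = 24 + 53 + 88 + 170 = 335.

335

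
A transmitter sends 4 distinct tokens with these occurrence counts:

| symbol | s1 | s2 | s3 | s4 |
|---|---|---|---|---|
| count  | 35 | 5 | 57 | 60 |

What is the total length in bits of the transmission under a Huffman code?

294

Build the Huffman tree bottom-up:
combine s2(5), s1(35) → 40
combine 40, s3(57) → 97
combine s4(60), 97 → 157
Total encoded bits = sum of merged weights = 40 + 97 + 157 = 294.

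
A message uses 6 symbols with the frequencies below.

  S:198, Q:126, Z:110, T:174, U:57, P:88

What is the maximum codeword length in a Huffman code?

3

Merge the two lowest-weight nodes at each step:
merge U(57) and P(88): 145
merge Z(110) and Q(126): 236
merge 145 and T(174): 319
merge S(198) and 236: 434
merge 319 and 434: 753
Maximum depth reached is 3.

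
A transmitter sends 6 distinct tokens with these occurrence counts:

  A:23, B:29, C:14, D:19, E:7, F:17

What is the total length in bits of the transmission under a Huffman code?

275

Merge the two smallest weights repeatedly:
E(7) + C(14) → 21
F(17) + D(19) → 36
21 + A(23) → 44
B(29) + 36 → 65
44 + 65 → 109
Total encoded bits = sum of merged weights = 21 + 36 + 44 + 65 + 109 = 275.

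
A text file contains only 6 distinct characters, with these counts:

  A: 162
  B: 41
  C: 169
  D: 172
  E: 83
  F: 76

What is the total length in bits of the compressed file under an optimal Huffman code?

1723

Greedily combine the two least-frequent nodes:
combine B(41), F(76) → 117
combine E(83), 117 → 200
combine A(162), C(169) → 331
combine D(172), 200 → 372
combine 331, 372 → 703
The encoded length is the sum of every internal node's weight: 117 + 200 + 331 + 372 + 703 = 1723 bits.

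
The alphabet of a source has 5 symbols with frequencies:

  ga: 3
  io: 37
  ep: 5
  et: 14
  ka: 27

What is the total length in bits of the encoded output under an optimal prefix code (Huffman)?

Build the Huffman tree bottom-up:
ga(3) + ep(5) → 8
8 + et(14) → 22
22 + ka(27) → 49
io(37) + 49 → 86
Each symbol's bit-cost is frequency × depth; summing gives 165 bits (equivalently 8 + 22 + 49 + 86).

165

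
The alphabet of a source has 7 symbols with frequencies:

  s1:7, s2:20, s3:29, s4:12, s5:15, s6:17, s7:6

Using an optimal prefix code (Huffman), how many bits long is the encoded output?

282

Build the Huffman tree bottom-up:
combine s7(6), s1(7) → 13
combine s4(12), 13 → 25
combine s5(15), s6(17) → 32
combine s2(20), 25 → 45
combine s3(29), 32 → 61
combine 45, 61 → 106
The encoded length is the sum of every internal node's weight: 13 + 25 + 32 + 45 + 61 + 106 = 282 bits.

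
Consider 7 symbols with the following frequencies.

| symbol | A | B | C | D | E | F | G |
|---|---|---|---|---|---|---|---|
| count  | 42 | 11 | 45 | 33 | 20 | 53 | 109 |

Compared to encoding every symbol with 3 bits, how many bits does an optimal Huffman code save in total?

131

Fixed-length: 3 bits × 313 symbols = 939 bits.
Huffman merges:
merge B(11) and E(20): 31
merge 31 and D(33): 64
merge A(42) and C(45): 87
merge F(53) and 64: 117
merge 87 and G(109): 196
merge 117 and 196: 313
Huffman total = 31 + 64 + 87 + 117 + 196 + 313 = 808 bits.
Saving = 939 − 808 = 131 bits.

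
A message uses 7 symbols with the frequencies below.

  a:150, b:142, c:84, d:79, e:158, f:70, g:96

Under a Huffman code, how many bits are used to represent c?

3

Build the tree from the bottom:
f(70) + d(79) → 149
c(84) + g(96) → 180
b(142) + 149 → 291
a(150) + e(158) → 308
180 + 291 → 471
308 + 471 → 779
c's leaf is at depth 3, giving a 3-bit codeword.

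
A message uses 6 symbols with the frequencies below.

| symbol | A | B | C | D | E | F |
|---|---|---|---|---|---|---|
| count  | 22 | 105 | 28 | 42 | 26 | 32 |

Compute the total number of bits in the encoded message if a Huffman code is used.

Merge the two smallest weights repeatedly:
A(22) + E(26) → 48
C(28) + F(32) → 60
D(42) + 48 → 90
60 + 90 → 150
B(105) + 150 → 255
Total encoded bits = sum of merged weights = 48 + 60 + 90 + 150 + 255 = 603.

603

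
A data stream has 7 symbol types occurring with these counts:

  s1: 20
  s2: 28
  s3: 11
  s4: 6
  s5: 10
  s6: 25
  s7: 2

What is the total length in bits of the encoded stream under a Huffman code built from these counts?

Build the Huffman tree bottom-up:
merge s7(2) and s4(6): 8
merge 8 and s5(10): 18
merge s3(11) and 18: 29
merge s1(20) and s6(25): 45
merge s2(28) and 29: 57
merge 45 and 57: 102
Total encoded bits = sum of merged weights = 8 + 18 + 29 + 45 + 57 + 102 = 259.

259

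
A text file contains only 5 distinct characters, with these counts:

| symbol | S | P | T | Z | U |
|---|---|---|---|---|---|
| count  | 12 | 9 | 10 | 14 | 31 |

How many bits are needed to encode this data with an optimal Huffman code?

Merge the two smallest weights repeatedly:
combine P(9), T(10) → 19
combine S(12), Z(14) → 26
combine 19, 26 → 45
combine U(31), 45 → 76
Total encoded bits = sum of merged weights = 19 + 26 + 45 + 76 = 166.

166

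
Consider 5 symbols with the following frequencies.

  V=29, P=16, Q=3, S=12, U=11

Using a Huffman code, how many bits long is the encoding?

153

Build the Huffman tree bottom-up:
combine Q(3), U(11) → 14
combine S(12), 14 → 26
combine P(16), 26 → 42
combine V(29), 42 → 71
Each symbol's bit-cost is frequency × depth; summing gives 153 bits (equivalently 14 + 26 + 42 + 71).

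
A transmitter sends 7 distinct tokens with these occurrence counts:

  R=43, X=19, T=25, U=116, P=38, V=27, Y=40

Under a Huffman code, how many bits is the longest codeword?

Merge the two lowest-weight nodes at each step:
X(19) + T(25) → 44
V(27) + P(38) → 65
Y(40) + R(43) → 83
44 + 65 → 109
83 + 109 → 192
U(116) + 192 → 308
The rarest symbols sit at the bottom; the longest codeword is 4 bits.

4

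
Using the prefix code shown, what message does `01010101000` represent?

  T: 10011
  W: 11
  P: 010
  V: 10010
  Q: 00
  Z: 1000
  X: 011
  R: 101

PRPQ

Read left to right; each codeword is recognised as soon as it completes (prefix code):
  010→P | 101→R | 010→P | 00→Q
Decoded message: PRPQ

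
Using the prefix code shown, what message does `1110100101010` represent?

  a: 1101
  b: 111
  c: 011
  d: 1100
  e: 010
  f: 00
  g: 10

Read left to right; each codeword is recognised as soon as it completes (prefix code):
  111→b | 010→e | 010→e | 10→g | 10→g
Decoded message: beegg

beegg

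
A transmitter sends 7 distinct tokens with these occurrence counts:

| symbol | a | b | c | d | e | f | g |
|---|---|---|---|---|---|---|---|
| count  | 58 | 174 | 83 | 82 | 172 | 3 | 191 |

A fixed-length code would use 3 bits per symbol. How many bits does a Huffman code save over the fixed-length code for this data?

Fixed-length: 3 bits × 763 symbols = 2289 bits.
Huffman merges:
merge f(3) and a(58): 61
merge 61 and d(82): 143
merge c(83) and 143: 226
merge e(172) and b(174): 346
merge g(191) and 226: 417
merge 346 and 417: 763
Huffman total = 61 + 143 + 226 + 346 + 417 + 763 = 1956 bits.
Saving = 2289 − 1956 = 333 bits.

333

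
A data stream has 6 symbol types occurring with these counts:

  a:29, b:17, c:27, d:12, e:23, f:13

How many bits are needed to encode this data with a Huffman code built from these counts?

Merge the two smallest weights repeatedly:
d(12) + f(13) → 25
b(17) + e(23) → 40
25 + c(27) → 52
a(29) + 40 → 69
52 + 69 → 121
Each symbol's bit-cost is frequency × depth; summing gives 307 bits (equivalently 25 + 40 + 52 + 69 + 121).

307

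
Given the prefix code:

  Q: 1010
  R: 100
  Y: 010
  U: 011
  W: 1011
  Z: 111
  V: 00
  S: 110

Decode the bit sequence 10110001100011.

WVUVU

Read left to right; each codeword is recognised as soon as it completes (prefix code):
  1011→W | 00→V | 011→U | 00→V | 011→U
Decoded message: WVUVU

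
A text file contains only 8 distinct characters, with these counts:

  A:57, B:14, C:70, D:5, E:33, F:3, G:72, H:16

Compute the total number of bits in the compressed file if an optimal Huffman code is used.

Greedily combine the two least-frequent nodes:
combine F(3), D(5) → 8
combine 8, B(14) → 22
combine H(16), 22 → 38
combine E(33), 38 → 71
combine A(57), C(70) → 127
combine 71, G(72) → 143
combine 127, 143 → 270
Total encoded bits = sum of merged weights = 8 + 22 + 38 + 71 + 127 + 143 + 270 = 679.

679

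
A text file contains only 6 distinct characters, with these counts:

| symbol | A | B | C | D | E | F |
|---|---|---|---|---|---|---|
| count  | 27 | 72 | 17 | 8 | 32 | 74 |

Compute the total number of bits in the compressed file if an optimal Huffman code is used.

537

Greedily combine the two least-frequent nodes:
combine D(8), C(17) → 25
combine 25, A(27) → 52
combine E(32), 52 → 84
combine B(72), F(74) → 146
combine 84, 146 → 230
Each symbol's bit-cost is frequency × depth; summing gives 537 bits (equivalently 25 + 52 + 84 + 146 + 230).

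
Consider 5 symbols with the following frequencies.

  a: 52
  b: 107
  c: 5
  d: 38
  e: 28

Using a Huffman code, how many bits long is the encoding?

Build the Huffman tree bottom-up:
combine c(5), e(28) → 33
combine 33, d(38) → 71
combine a(52), 71 → 123
combine b(107), 123 → 230
Total encoded bits = sum of merged weights = 33 + 71 + 123 + 230 = 457.

457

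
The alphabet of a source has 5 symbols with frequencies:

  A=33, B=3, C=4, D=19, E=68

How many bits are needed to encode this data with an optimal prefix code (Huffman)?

Build the Huffman tree bottom-up:
merge B(3) and C(4): 7
merge 7 and D(19): 26
merge 26 and A(33): 59
merge 59 and E(68): 127
Total encoded bits = sum of merged weights = 7 + 26 + 59 + 127 = 219.

219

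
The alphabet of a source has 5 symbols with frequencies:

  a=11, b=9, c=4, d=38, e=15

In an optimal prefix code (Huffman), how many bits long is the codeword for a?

Huffman merges, smallest pair first:
c(4) + b(9) → 13
a(11) + 13 → 24
e(15) + 24 → 39
d(38) + 39 → 77
a sits 3 levels below the root, so its codeword is 3 bits.

3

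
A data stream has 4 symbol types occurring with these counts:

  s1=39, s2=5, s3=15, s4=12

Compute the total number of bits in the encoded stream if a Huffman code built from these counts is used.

120

Merge the two smallest weights repeatedly:
s2(5) + s4(12) → 17
s3(15) + 17 → 32
32 + s1(39) → 71
Each symbol's bit-cost is frequency × depth; summing gives 120 bits (equivalently 17 + 32 + 71).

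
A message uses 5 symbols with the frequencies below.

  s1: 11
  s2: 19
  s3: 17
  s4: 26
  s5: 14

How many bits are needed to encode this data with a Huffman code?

199

Build the Huffman tree bottom-up:
s1(11) + s5(14) → 25
s3(17) + s2(19) → 36
25 + s4(26) → 51
36 + 51 → 87
The encoded length is the sum of every internal node's weight: 25 + 36 + 51 + 87 = 199 bits.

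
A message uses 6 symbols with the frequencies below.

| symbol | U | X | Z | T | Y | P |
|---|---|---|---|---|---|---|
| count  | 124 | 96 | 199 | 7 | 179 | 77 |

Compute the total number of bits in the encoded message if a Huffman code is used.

1628

Build the Huffman tree bottom-up:
T(7) + P(77) → 84
84 + X(96) → 180
U(124) + Y(179) → 303
180 + Z(199) → 379
303 + 379 → 682
Total encoded bits = sum of merged weights = 84 + 180 + 303 + 379 + 682 = 1628.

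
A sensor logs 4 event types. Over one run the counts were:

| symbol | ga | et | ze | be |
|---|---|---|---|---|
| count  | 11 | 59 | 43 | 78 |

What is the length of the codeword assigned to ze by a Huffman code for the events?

Build the tree from the bottom:
combine ga(11), ze(43) → 54
combine 54, et(59) → 113
combine be(78), 113 → 191
The subtree containing ze is merged 3 times, so code length = 3.

3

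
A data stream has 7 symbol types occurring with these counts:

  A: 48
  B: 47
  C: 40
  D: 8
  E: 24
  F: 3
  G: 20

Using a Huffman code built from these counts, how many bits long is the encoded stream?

477

Merge the two smallest weights repeatedly:
combine F(3), D(8) → 11
combine 11, G(20) → 31
combine E(24), 31 → 55
combine C(40), B(47) → 87
combine A(48), 55 → 103
combine 87, 103 → 190
Each symbol's bit-cost is frequency × depth; summing gives 477 bits (equivalently 11 + 31 + 55 + 87 + 103 + 190).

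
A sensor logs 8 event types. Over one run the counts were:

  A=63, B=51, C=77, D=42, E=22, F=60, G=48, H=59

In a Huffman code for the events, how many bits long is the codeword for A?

3

Build the tree from the bottom:
combine E(22), D(42) → 64
combine G(48), B(51) → 99
combine H(59), F(60) → 119
combine A(63), 64 → 127
combine C(77), 99 → 176
combine 119, 127 → 246
combine 176, 246 → 422
A's leaf is at depth 3, giving a 3-bit codeword.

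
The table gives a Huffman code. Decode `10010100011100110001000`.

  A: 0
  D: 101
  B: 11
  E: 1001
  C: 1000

EACBECC

Read left to right; each codeword is recognised as soon as it completes (prefix code):
  1001→E | 0→A | 1000→C | 11→B | 1001→E | 1000→C | 1000→C
Decoded message: EACBECC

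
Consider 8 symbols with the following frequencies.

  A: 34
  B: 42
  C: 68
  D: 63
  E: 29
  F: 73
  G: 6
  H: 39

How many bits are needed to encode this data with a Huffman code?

1024

Merge the two smallest weights repeatedly:
G(6) + E(29) → 35
A(34) + 35 → 69
H(39) + B(42) → 81
D(63) + C(68) → 131
69 + F(73) → 142
81 + 131 → 212
142 + 212 → 354
Each symbol's bit-cost is frequency × depth; summing gives 1024 bits (equivalently 35 + 69 + 81 + 131 + 142 + 212 + 354).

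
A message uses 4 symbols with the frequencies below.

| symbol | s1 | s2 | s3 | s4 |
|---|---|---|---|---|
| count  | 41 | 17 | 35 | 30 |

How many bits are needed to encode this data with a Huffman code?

Build the Huffman tree bottom-up:
s2(17) + s4(30) → 47
s3(35) + s1(41) → 76
47 + 76 → 123
Each symbol's bit-cost is frequency × depth; summing gives 246 bits (equivalently 47 + 76 + 123).

246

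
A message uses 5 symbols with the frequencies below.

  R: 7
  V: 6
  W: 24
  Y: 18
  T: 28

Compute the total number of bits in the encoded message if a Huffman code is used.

179

Greedily combine the two least-frequent nodes:
V(6) + R(7) → 13
13 + Y(18) → 31
W(24) + T(28) → 52
31 + 52 → 83
Each symbol's bit-cost is frequency × depth; summing gives 179 bits (equivalently 13 + 31 + 52 + 83).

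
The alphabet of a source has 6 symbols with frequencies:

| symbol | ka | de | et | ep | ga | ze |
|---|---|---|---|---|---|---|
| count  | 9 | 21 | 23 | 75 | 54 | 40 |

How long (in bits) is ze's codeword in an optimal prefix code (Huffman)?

Repeatedly merge the two smallest:
ka(9) + de(21) → 30
et(23) + 30 → 53
ze(40) + 53 → 93
ga(54) + ep(75) → 129
93 + 129 → 222
The subtree containing ze is merged 2 times, so code length = 2.

2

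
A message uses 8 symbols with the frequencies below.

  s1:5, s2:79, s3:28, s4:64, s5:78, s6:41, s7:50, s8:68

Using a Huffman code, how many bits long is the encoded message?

Build the Huffman tree bottom-up:
s1(5) + s3(28) → 33
33 + s6(41) → 74
s7(50) + s4(64) → 114
s8(68) + 74 → 142
s5(78) + s2(79) → 157
114 + 142 → 256
157 + 256 → 413
Total encoded bits = sum of merged weights = 33 + 74 + 114 + 142 + 157 + 256 + 413 = 1189.

1189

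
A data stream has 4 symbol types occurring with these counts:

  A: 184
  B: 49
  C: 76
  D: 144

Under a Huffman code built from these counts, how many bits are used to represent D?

Huffman merges, smallest pair first:
B(49) + C(76) → 125
125 + D(144) → 269
A(184) + 269 → 453
The subtree containing D is merged 2 times, so code length = 2.

2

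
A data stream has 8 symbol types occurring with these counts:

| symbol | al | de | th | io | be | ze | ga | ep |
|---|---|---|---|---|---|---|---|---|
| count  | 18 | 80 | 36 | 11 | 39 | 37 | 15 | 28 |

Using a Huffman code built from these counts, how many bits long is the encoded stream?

Greedily combine the two least-frequent nodes:
merge io(11) and ga(15): 26
merge al(18) and 26: 44
merge ep(28) and th(36): 64
merge ze(37) and be(39): 76
merge 44 and 64: 108
merge 76 and de(80): 156
merge 108 and 156: 264
Each symbol's bit-cost is frequency × depth; summing gives 738 bits (equivalently 26 + 44 + 64 + 76 + 108 + 156 + 264).

738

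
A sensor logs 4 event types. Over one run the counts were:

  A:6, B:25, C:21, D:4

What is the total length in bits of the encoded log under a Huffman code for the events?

97

Greedily combine the two least-frequent nodes:
merge D(4) and A(6): 10
merge 10 and C(21): 31
merge B(25) and 31: 56
The encoded length is the sum of every internal node's weight: 10 + 31 + 56 = 97 bits.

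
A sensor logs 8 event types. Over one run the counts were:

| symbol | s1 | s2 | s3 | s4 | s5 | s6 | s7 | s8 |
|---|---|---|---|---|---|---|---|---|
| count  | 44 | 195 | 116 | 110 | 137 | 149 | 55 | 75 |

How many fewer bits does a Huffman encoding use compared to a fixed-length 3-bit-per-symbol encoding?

Fixed-length: 3 bits × 881 symbols = 2643 bits.
Huffman merges:
merge s1(44) and s7(55): 99
merge s8(75) and 99: 174
merge s4(110) and s3(116): 226
merge s5(137) and s6(149): 286
merge 174 and s2(195): 369
merge 226 and 286: 512
merge 369 and 512: 881
Huffman total = 99 + 174 + 226 + 286 + 369 + 512 + 881 = 2547 bits.
Saving = 2643 − 2547 = 96 bits.

96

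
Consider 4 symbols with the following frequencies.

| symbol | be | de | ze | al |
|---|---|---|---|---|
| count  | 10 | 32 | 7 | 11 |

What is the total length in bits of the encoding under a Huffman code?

105

Greedily combine the two least-frequent nodes:
combine ze(7), be(10) → 17
combine al(11), 17 → 28
combine 28, de(32) → 60
Each symbol's bit-cost is frequency × depth; summing gives 105 bits (equivalently 17 + 28 + 60).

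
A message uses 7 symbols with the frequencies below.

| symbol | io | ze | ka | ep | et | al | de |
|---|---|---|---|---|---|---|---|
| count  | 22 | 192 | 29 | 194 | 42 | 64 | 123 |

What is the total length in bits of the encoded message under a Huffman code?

Build the Huffman tree bottom-up:
io(22) + ka(29) → 51
et(42) + 51 → 93
al(64) + 93 → 157
de(123) + 157 → 280
ze(192) + ep(194) → 386
280 + 386 → 666
The encoded length is the sum of every internal node's weight: 51 + 93 + 157 + 280 + 386 + 666 = 1633 bits.

1633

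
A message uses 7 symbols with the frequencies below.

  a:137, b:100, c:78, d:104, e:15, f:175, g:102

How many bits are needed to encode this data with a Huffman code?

Greedily combine the two least-frequent nodes:
combine e(15), c(78) → 93
combine 93, b(100) → 193
combine g(102), d(104) → 206
combine a(137), f(175) → 312
combine 193, 206 → 399
combine 312, 399 → 711
The encoded length is the sum of every internal node's weight: 93 + 193 + 206 + 312 + 399 + 711 = 1914 bits.

1914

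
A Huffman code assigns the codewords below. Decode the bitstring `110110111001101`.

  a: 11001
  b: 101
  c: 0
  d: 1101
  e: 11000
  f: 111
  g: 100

Read left to right; each codeword is recognised as soon as it completes (prefix code):
  1101→d | 101→b | 11001→a | 101→b
Decoded message: dbab

dbab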